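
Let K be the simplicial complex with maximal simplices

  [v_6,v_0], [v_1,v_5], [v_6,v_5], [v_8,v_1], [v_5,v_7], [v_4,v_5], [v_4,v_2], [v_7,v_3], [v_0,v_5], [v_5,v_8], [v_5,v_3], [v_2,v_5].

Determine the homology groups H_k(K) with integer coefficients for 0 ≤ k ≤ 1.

H_0 ≅ Z,  H_1 ≅ Z^4.

We work with the vertex ordering v_0 < v_1 < v_2 < v_3 < v_4 < v_5 < v_6 < v_7 < v_8. The simplices of K, each written with vertices in increasing order, are:

  0-simplices (9): [v_0], [v_1], [v_2], [v_3], [v_4], [v_5], [v_6], [v_7], [v_8]
  1-simplices (12): [v_0,v_5], [v_0,v_6], [v_1,v_5], [v_1,v_8], [v_2,v_4], [v_2,v_5], [v_3,v_5], [v_3,v_7], [v_4,v_5], [v_5,v_6], [v_5,v_7], [v_5,v_8]

giving chain groups C_0 ≅ Z^9, C_1 ≅ Z^12.

The boundary map ∂_1: C_1 → C_0 is given by ∂[p,q] = [q] − [p]. For instance
  ∂[v_5,v_8] = [v_8] − [v_5].
The resulting 9×12 matrix has rank 8, and its Smith normal form has invariant factors (1,1,1,1,1,1,1,1).

Computing H_k = (kernel of ∂_k) / (image of ∂_{k+1}):

  H_0: rank C_0 − rank ∂_1 = 9 − 8 = 1, and the invariant factors of ∂_1 are all 1, so H_0 = Z.
  H_1: rank ker ∂_1 − rank ∂_2 = (12 − 8) − 0 = 4, and there is no ∂_2, so H_1 = Z^4.

As a check, the Euler characteristic is 9 − 12 = -3, which agrees with 1 − 4 = -3.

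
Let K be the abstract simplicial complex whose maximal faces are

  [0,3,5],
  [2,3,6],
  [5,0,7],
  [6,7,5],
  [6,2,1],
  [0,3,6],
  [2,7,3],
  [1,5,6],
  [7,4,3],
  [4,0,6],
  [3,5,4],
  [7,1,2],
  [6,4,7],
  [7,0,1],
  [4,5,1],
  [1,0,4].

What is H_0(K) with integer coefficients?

H_0 = Z.

We work with the vertex ordering 0 < 1 < 2 < 3 < 4 < 5 < 6 < 7. The simplices of K, each written with vertices in increasing order, are:

  0-simplices (8): [0], [1], [2], [3], [4], [5], [6], [7]
  1-simplices (24): (24 of them)
  2-simplices (16): [0,1,4], [0,1,7], [0,3,5], [0,3,6], [0,4,6], [0,5,7], [1,2,6], [1,2,7], [1,4,5], [1,5,6], [2,3,6], [2,3,7], [3,4,5], [3,4,7], [4,6,7], [5,6,7]

Hence C_0 ≅ Z^8, C_1 ≅ Z^24, C_2 ≅ Z^16.

∂_1: C_1 → C_0 sends each edge [p,q] (with p < q) to q − p. For instance
  ∂[3,4] = [4] − [3].
The resulting 8×24 matrix has rank 7, and its Smith normal form has invariant factors (1,1,1,1,1,1,1).

∂_2: C_2 → C_1 acts by ∂[p,q,r] = [q,r] − [p,r] + [p,q]. For instance
  ∂[4,6,7] = [6,7] − [4,7] + [4,6],
  ∂[0,5,7] = [5,7] − [0,7] + [0,5].
This gives a 24×16 integer matrix of rank 15; reducing to Smith normal form yields diagonal entries (1,1,1,1,1,1,1,1,1,1,1,1,1,1,1).

Now H_k = ker ∂_k / im ∂_{k+1}, so:

  H_0: rank C_0 − rank ∂_1 = 8 − 7 = 1, and the invariant factors of ∂_1 are all 1, so H_0 = Z.

(K is a triangulation of the torus T^2.)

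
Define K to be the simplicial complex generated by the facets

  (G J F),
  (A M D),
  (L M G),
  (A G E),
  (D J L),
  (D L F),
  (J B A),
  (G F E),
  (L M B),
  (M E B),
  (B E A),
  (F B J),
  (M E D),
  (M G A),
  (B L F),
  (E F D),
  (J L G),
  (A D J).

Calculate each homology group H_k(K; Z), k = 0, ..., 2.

H_0 = Z,  H_1 = Z ⊕ Z/2,  H_2 = 0.

We work with the vertex ordering A < B < D < E < F < G < J < L < M. The simplices of K, each written with vertices in increasing order, are:

  0-simplices (9): A, B, D, E, F, G, J, L, M
  1-simplices (27): AB, AD, AE, AG, AJ, AM, BE, BF, BJ, BL, BM, DE, DF, DJ, DL, DM, EF, EG, EM, FG, FJ, FL, GJ, GL, GM, JL, LM
  2-simplices (18): ABE, ABJ, ADJ, ADM, AEG, AGM, BEM, BFJ, BFL, BLM, DEF, DEM, DFL, DJL, EFG, FGJ, GJL, GLM

so the chain groups are C_0 ≅ Z^9, C_1 ≅ Z^27, C_2 ≅ Z^18.

∂_1: C_1 → C_0 sends each edge [p,q] (with p < q) to q − p.
As a 9×27 matrix over Z this has rank 8, with invariant factors (1,1,1,1,1,1,1,1).

∂_2: C_2 → C_1 sends each 2-simplex [p,q,r] to [q,r] − [p,r] + [p,q]. For instance
  ∂BEM = EM − BM + BE,
  ∂DJL = JL − DL + DJ.
The resulting 27×18 matrix has rank 18, and its Smith normal form has invariant factors (1,1,1,1,1,1,1,1,1,1,1,1,1,1,1,1,1,2).

Now H_k = ker ∂_k / im ∂_{k+1}, so:

  H_0: rank C_0 − rank ∂_1 = 9 − 8 = 1, and the invariant factors of ∂_1 are all 1, so H_0 = Z.
  H_1: rank ker ∂_1 − rank ∂_2 = (27 − 8) − 18 = 1, and ∂_2 has invariant factor 2 > 1, so H_1 = Z ⊕ Z/2.
  H_2: rank ker ∂_2 − rank ∂_3 = (18 − 18) − 0 = 0, and there is no ∂_3, so H_2 = 0.

As a check, the Euler characteristic is 9 − 27 + 18 = 0, which agrees with 1 − 1 + 0 = 0.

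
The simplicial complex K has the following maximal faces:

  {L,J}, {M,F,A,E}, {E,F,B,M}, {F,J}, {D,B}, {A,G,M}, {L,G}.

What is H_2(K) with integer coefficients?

Order the vertices as A < B < D < E < F < G < J < L < M. Listing each simplex with vertices in this order, K has dimension 3 with simplices:

  0-simplices (9): A, B, D, E, F, G, J, L, M
  1-simplices (15): AE, AF, AG, AM, BD, BE, BF, BM, EF, EM, FJ, FM, GL, GM, JL
  2-simplices (8): AEF, AEM, AFM, AGM, BEF, BEM, BFM, EFM
  3-simplices (2): AEFM, BEFM

Hence C_0 ≅ Z^9, C_1 ≅ Z^15, C_2 ≅ Z^8, C_3 ≅ Z^2.

The boundary map ∂_1: C_1 → C_0 sends each edge [p,q] (with p < q) to q − p. For instance
  ∂BF = F − B.
The resulting 9×15 matrix has rank 8, and its Smith normal form has invariant factors (1,1,1,1,1,1,1,1).

Boundary ∂_2: C_2 → C_1 acts by ∂[p,q,r] = [q,r] − [p,r] + [p,q]. For instance
  ∂BEF = EF − BF + BE,
  ∂EFM = FM − EM + EF.
As a 15×8 matrix over Z this has rank 6, with invariant factors (1,1,1,1,1,1).

The boundary map ∂_3: C_3 → C_2 sends each 3-simplex σ to the alternating sum Σ_i (−1)^i (σ with its i-th vertex removed). For instance
  ∂AEFM = EFM − AFM + AEM − AEF,
  ∂BEFM = EFM − BFM + BEM − BEF.
The resulting 8×2 matrix has rank 2, and its Smith normal form has invariant factors (1,1).

Now H_k = ker ∂_k / im ∂_{k+1}, so:

  H_2: rank ker ∂_2 − rank ∂_3 = (8 − 6) − 2 = 0, and the invariant factors of ∂_3 are all 1, so H_2 ≅ 0.

H_2 ≅ 0.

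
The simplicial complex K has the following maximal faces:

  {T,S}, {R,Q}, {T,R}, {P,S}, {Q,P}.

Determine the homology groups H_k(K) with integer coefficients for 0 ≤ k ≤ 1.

H_0 ≅ Z,  H_1 ≅ Z.

We work with the vertex ordering P < Q < R < S < T. The simplices of K, each written with vertices in increasing order, are:

  0-simplices (5): P, Q, R, S, T
  1-simplices (5): PQ, PS, QR, RT, ST

giving chain groups C_0 ≅ Z^5, C_1 ≅ Z^5.

Boundary ∂_1: C_1 → C_0 is given by ∂[p,q] = [q] − [p]. For instance
  ∂QR = R − Q.
The resulting 5×5 matrix has rank 4, and its Smith normal form has invariant factors (1,1,1,1).

Now H_k = ker ∂_k / im ∂_{k+1}, so:

  H_0: rank C_0 − rank ∂_1 = 5 − 4 = 1, and the invariant factors of ∂_1 are all 1, so H_0 ≅ Z.
  H_1: rank ker ∂_1 − rank ∂_2 = (5 − 4) − 0 = 1, and there is no ∂_2, so H_1 ≅ Z.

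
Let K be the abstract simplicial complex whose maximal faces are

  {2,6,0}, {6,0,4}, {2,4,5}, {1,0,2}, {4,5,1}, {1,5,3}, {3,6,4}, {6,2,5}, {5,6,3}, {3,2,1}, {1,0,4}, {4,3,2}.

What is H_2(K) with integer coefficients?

Order the vertices as 0 < 1 < 2 < 3 < 4 < 5 < 6. Listing each simplex with vertices in this order, K has dimension 2 with simplices:

  0-simplices (7): [0], [1], [2], [3], [4], [5], [6]
  1-simplices (18): [0,1], [0,2], [0,4], [0,6], [1,2], [1,3], [1,4], [1,5], [2,3], [2,4], [2,5], [2,6], [3,4], [3,5], [3,6], [4,5], [4,6], [5,6]
  2-simplices (12): [0,1,2], [0,1,4], [0,2,6], [0,4,6], [1,2,3], [1,3,5], [1,4,5], [2,3,4], [2,4,5], [2,5,6], [3,4,6], [3,5,6]

so the chain groups are C_0 ≅ Z^7, C_1 ≅ Z^18, C_2 ≅ Z^12.

The boundary map ∂_1: C_1 → C_0 sends each edge [p,q] (with p < q) to q − p.
As a 7×18 matrix over Z this has rank 6, with invariant factors (1,1,1,1,1,1).

Boundary ∂_2: C_2 → C_1 acts by ∂[p,q,r] = [q,r] − [p,r] + [p,q]. For instance
  ∂[2,3,4] = [3,4] − [2,4] + [2,3],
  ∂[0,4,6] = [4,6] − [0,6] + [0,4].
The 18×12 boundary matrix has rank 12 and Smith normal form diag(1,1,1,1,1,1,1,1,1,1,1,2).

Reading off H_k = ker ∂_k / im ∂_{k+1}:

  H_2: rank ker ∂_2 − rank ∂_3 = (12 − 12) − 0 = 0, and there is no ∂_3, so H_2 = 0.

H_2 = 0.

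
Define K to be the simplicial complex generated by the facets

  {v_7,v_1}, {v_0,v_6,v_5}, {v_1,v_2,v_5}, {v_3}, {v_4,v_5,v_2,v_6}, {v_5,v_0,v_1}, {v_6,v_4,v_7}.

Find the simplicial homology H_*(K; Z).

H_0 ≅ Z^2,  H_1 ≅ Z,  H_2 = 0,  H_3 = 0.

K has 8 vertices, 14 edges, 8 triangles, 1 3-simplex.
rank ∂_0 = 0, rank ∂_1 = 6 ⇒ b_0 = 8 − 0 − 6 = 2; all invariant factors of ∂_1 are 1 so no torsion. So H_0 ≅ Z^2.
rank ∂_1 = 6, rank ∂_2 = 7 ⇒ b_1 = 14 − 6 − 7 = 1; all invariant factors of ∂_2 are 1 so no torsion. So H_1 ≅ Z.
rank ∂_2 = 7, rank ∂_3 = 1 ⇒ b_2 = 8 − 7 − 1 = 0; all invariant factors of ∂_3 are 1 so no torsion. So H_2 ≅ 0.
rank ∂_3 = 1, rank ∂_4 = 0 ⇒ b_3 = 1 − 1 − 0 = 0. So H_3 ≅ 0.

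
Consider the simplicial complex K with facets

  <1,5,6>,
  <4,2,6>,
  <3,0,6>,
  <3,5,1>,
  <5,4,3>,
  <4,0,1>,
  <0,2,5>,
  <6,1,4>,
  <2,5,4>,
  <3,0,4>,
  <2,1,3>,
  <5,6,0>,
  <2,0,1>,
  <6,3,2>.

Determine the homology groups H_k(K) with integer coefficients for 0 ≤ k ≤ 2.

H_0 ≅ Z,  H_1 ≅ Z^2,  H_2 ≅ Z.

Take the total order 0 < 1 < 2 < 3 < 4 < 5 < 6 on the vertex set. Then K (dimension 2) consists of the simplices:

  0-simplices (7): [0], [1], [2], [3], [4], [5], [6]
  1-simplices (21): [0,1], [0,2], [0,3], [0,4], [0,5], [0,6], [1,2], [1,3], [1,4], [1,5], [1,6], [2,3], [2,4], [2,5], [2,6], [3,4], [3,5], [3,6], [4,5], [4,6], [5,6]
  2-simplices (14): [0,1,2], [0,1,4], [0,2,5], [0,3,4], [0,3,6], [0,5,6], [1,2,3], [1,3,5], [1,4,6], [1,5,6], [2,3,6], [2,4,5], [2,4,6], [3,4,5]

Hence C_0 ≅ Z^7, C_1 ≅ Z^21, C_2 ≅ Z^14.

The boundary map ∂_1: C_1 → C_0 sends each edge [p,q] (with p < q) to q − p. For instance
  ∂[0,1] = [1] − [0].
The 7×21 boundary matrix has rank 6 and Smith normal form diag(1,1,1,1,1,1).

Boundary ∂_2: C_2 → C_1 acts by ∂[p,q,r] = [q,r] − [p,r] + [p,q]. For instance
  ∂[2,3,6] = [3,6] − [2,6] + [2,3],
  ∂[1,4,6] = [4,6] − [1,6] + [1,4].
The 21×14 boundary matrix has rank 13 and Smith normal form diag(1,1,1,1,1,1,1,1,1,1,1,1,1).

From H_k ≅ ker(∂_k) / im(∂_{k+1}) we obtain:

  H_0: rank C_0 − rank ∂_1 = 7 − 6 = 1, and the invariant factors of ∂_1 are all 1, so H_0 ≅ Z.
  H_1: rank ker ∂_1 − rank ∂_2 = (21 − 6) − 13 = 2, and the invariant factors of ∂_2 are all 1, so H_1 ≅ Z^2.
  H_2: rank ker ∂_2 − rank ∂_3 = (14 − 13) − 0 = 1, and there is no ∂_3, so H_2 ≅ Z.

As a check, the Euler characteristic is 7 − 21 + 14 = 0, which agrees with 1 − 2 + 1 = 0.
(K is a triangulation of the torus T^2.)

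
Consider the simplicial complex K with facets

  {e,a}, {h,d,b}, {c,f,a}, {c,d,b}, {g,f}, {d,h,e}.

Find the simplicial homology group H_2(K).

Take the total order a < b < c < d < e < f < g < h on the vertex set. Then K (dimension 2) consists of the simplices:

  0-simplices (8): a, b, c, d, e, f, g, h
  1-simplices (12): ac, ae, af, bc, bd, bh, cd, cf, de, dh, eh, fg
  2-simplices (4): acf, bcd, bdh, deh

Hence C_0 ≅ Z^8, C_1 ≅ Z^12, C_2 ≅ Z^4.

Boundary ∂_1: C_1 → C_0 maps an edge to its endpoints' difference, ∂[p,q] = q − p. For instance
  ∂bh = h − b.
The resulting 8×12 matrix has rank 7, and its Smith normal form has invariant factors (1,1,1,1,1,1,1).

The boundary map ∂_2: C_2 → C_1 acts by ∂[p,q,r] = [q,r] − [p,r] + [p,q]. For instance
  ∂deh = eh − dh + de,
  ∂acf = cf − af + ac.
The resulting 12×4 matrix has rank 4, and its Smith normal form has invariant factors (1,1,1,1).

Reading off H_k = ker ∂_k / im ∂_{k+1}:

  H_2: rank ker ∂_2 − rank ∂_3 = (4 − 4) − 0 = 0, and there is no ∂_3, so H_2 = 0.

H_2 = 0.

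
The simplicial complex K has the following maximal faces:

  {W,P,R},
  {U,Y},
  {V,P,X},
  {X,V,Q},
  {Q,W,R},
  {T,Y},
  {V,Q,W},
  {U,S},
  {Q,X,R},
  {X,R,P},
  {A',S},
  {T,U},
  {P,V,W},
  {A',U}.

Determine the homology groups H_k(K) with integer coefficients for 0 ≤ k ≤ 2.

Take the total order P < Q < R < S < T < U < V < W < X < Y < A' on the vertex set. Then K (dimension 2) consists of the simplices:

  0-simplices (11): [P], [Q], [R], [S], [T], [U], [V], [W], [X], [Y], [A']
  1-simplices (18): [P,R], [P,V], [P,W], [P,X], [Q,R], [Q,V], [Q,W], [Q,X], [R,W], [R,X], [S,U], [S,A'], [T,U], [T,Y], [U,Y], [U,A'], [V,W], [V,X]
  2-simplices (8): [P,R,W], [P,R,X], [P,V,W], [P,V,X], [Q,R,W], [Q,R,X], [Q,V,W], [Q,V,X]

giving chain groups C_0 ≅ Z^11, C_1 ≅ Z^18, C_2 ≅ Z^8.

Boundary ∂_1: C_1 → C_0 maps an edge to its endpoints' difference, ∂[p,q] = q − p.
This gives a 11×18 integer matrix of rank 9; reducing to Smith normal form yields diagonal entries (1,1,1,1,1,1,1,1,1).

∂_2: C_2 → C_1 sends each 2-simplex [p,q,r] to [q,r] − [p,r] + [p,q]. For instance
  ∂[Q,V,X] = [V,X] − [Q,X] + [Q,V],
  ∂[Q,R,X] = [R,X] − [Q,X] + [Q,R].
The resulting 18×8 matrix has rank 7, and its Smith normal form has invariant factors (1,1,1,1,1,1,1).

Reading off H_k = ker ∂_k / im ∂_{k+1}:

  H_0: rank C_0 − rank ∂_1 = 11 − 9 = 2, and the invariant factors of ∂_1 are all 1, so H_0 = Z^2.
  H_1: rank ker ∂_1 − rank ∂_2 = (18 − 9) − 7 = 2, and the invariant factors of ∂_2 are all 1, so H_1 = Z^2.
  H_2: rank ker ∂_2 − rank ∂_3 = (8 − 7) − 0 = 1, and there is no ∂_3, so H_2 = Z.

H_0 ≅ Z^2,  H_1 ≅ Z^2,  H_2 ≅ Z.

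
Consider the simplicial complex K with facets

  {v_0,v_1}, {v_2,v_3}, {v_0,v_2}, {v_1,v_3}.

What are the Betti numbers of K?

Take the total order v_0 < v_1 < v_2 < v_3 on the vertex set. Then K (dimension 1) consists of the simplices:

  0-simplices (4): [v_0], [v_1], [v_2], [v_3]
  1-simplices (4): [v_0,v_1], [v_0,v_2], [v_1,v_3], [v_2,v_3]

giving chain groups C_0 ≅ Z^4, C_1 ≅ Z^4.

∂_1: C_1 → C_0 maps an edge to its endpoints' difference, ∂[p,q] = q − p.
The 4×4 boundary matrix has rank 3 and Smith normal form diag(1,1,1).

Reading off H_k = ker ∂_k / im ∂_{k+1}:

  H_0: rank C_0 − rank ∂_1 = 4 − 3 = 1, and the invariant factors of ∂_1 are all 1, so H_0 = Z.
  H_1: rank ker ∂_1 − rank ∂_2 = (4 − 3) − 0 = 1, and there is no ∂_2, so H_1 = Z.

As a check, the Euler characteristic is 4 − 4 = 0, which agrees with 1 − 1 = 0.

Hence the Betti numbers are b_0 = 1, b_1 = 1.

b_0 = 1, b_1 = 1.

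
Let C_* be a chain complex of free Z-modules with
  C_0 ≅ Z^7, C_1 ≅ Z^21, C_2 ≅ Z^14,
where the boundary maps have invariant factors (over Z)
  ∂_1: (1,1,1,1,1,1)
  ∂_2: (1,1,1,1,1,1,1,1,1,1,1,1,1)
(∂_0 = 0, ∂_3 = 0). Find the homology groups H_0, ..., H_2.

H_0: b_0 = 7 − 0 − 6 = 1; torsion from ∂_1 factors > 1: none. So H_0 = Z.
H_1: b_1 = 21 − 6 − 13 = 2; torsion from ∂_2 factors > 1: none. So H_1 = Z^2.
H_2: b_2 = 14 − 13 − 0 = 1; torsion from ∂_3 factors > 1: none. So H_2 = Z.

H_0 = Z,  H_1 = Z^2,  H_2 = Z.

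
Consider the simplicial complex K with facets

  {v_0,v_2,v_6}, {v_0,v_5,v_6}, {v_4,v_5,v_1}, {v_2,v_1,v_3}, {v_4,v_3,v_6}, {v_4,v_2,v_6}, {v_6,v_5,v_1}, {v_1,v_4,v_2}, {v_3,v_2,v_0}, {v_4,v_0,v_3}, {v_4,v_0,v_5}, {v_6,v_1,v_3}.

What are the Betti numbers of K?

b_0 = 1, b_1 = 0, b_2 = 0.

We work with the vertex ordering v_0 < v_1 < v_2 < v_3 < v_4 < v_5 < v_6. The simplices of K, each written with vertices in increasing order, are:

  0-simplices (7): [v_0], [v_1], [v_2], [v_3], [v_4], [v_5], [v_6]
  1-simplices (18): (18 of them)
  2-simplices (12): (12 of them)

giving chain groups C_0 ≅ Z^7, C_1 ≅ Z^18, C_2 ≅ Z^12.

The boundary map ∂_1: C_1 → C_0 sends each edge [p,q] (with p < q) to q − p.
The resulting 7×18 matrix has rank 6, and its Smith normal form has invariant factors (1,1,1,1,1,1).

Boundary ∂_2: C_2 → C_1 maps a triangle to the signed sum of its edges. For instance
  ∂[v_3,v_4,v_6] = [v_4,v_6] − [v_3,v_6] + [v_3,v_4],
  ∂[v_0,v_2,v_6] = [v_2,v_6] − [v_0,v_6] + [v_0,v_2].
The 18×12 boundary matrix has rank 12 and Smith normal form diag(1,1,1,1,1,1,1,1,1,1,1,2).

Now H_k = ker ∂_k / im ∂_{k+1}, so:

  H_0: rank C_0 − rank ∂_1 = 7 − 6 = 1, and the invariant factors of ∂_1 are all 1, so H_0 = Z.
  H_1: rank ker ∂_1 − rank ∂_2 = (18 − 6) − 12 = 0, and ∂_2 has invariant factor 2 > 1, so H_1 = Z_2.
  H_2: rank ker ∂_2 − rank ∂_3 = (12 − 12) − 0 = 0, and there is no ∂_3, so H_2 = 0.

As a check, the Euler characteristic is 7 − 18 + 12 = 1, which agrees with 1 − 0 + 0 = 1.

Hence the Betti numbers are b_0 = 1, b_1 = 0, b_2 = 0.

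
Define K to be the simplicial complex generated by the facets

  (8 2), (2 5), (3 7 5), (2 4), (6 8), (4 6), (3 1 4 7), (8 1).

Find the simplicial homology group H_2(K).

H_2 = 0.

Order the vertices as 1 < 2 < 3 < 4 < 5 < 6 < 7 < 8. Listing each simplex with vertices in this order, K has dimension 3 with simplices:

  0-simplices (8): [1], [2], [3], [4], [5], [6], [7], [8]
  1-simplices (14): [1,3], [1,4], [1,7], [1,8], [2,4], [2,5], [2,8], [3,4], [3,5], [3,7], [4,6], [4,7], [5,7], [6,8]
  2-simplices (5): [1,3,4], [1,3,7], [1,4,7], [3,4,7], [3,5,7]
  3-simplices (1): [1,3,4,7]

so the chain groups are C_0 ≅ Z^8, C_1 ≅ Z^14, C_2 ≅ Z^5, C_3 ≅ Z^1.

The boundary map ∂_1: C_1 → C_0 maps an edge to its endpoints' difference, ∂[p,q] = q − p. For instance
  ∂[2,4] = [4] − [2].
As a 8×14 matrix over Z this has rank 7, with invariant factors (1,1,1,1,1,1,1).

∂_2: C_2 → C_1 maps a triangle to the signed sum of its edges. For instance
  ∂[1,3,4] = [3,4] − [1,4] + [1,3],
  ∂[1,3,7] = [3,7] − [1,7] + [1,3].
As a 14×5 matrix over Z this has rank 4, with invariant factors (1,1,1,1).

∂_3: C_3 → C_2 sends each 3-simplex σ to the alternating sum Σ_i (−1)^i (σ with its i-th vertex removed). For instance
  ∂[1,3,4,7] = [3,4,7] − [1,4,7] + [1,3,7] − [1,3,4].
The resulting 5×1 matrix has rank 1, and its Smith normal form has invariant factors (1).

Reading off H_k = ker ∂_k / im ∂_{k+1}:

  H_2: rank ker ∂_2 − rank ∂_3 = (5 − 4) − 1 = 0, and the invariant factors of ∂_3 are all 1, so H_2 ≅ 0.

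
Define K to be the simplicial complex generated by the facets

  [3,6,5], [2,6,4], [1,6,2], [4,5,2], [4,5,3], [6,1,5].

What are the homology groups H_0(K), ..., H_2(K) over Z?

H_0 ≅ Z,  H_1 ≅ Z,  H_2 = 0.

K has 6 vertices, 12 edges, 6 triangles.
rank ∂_0 = 0, rank ∂_1 = 5 ⇒ b_0 = 6 − 0 − 5 = 1; all invariant factors of ∂_1 are 1 so no torsion. So H_0 = Z.
rank ∂_1 = 5, rank ∂_2 = 6 ⇒ b_1 = 12 − 5 − 6 = 1; all invariant factors of ∂_2 are 1 so no torsion. So H_1 = Z.
rank ∂_2 = 6, rank ∂_3 = 0 ⇒ b_2 = 6 − 6 − 0 = 0. So H_2 = 0.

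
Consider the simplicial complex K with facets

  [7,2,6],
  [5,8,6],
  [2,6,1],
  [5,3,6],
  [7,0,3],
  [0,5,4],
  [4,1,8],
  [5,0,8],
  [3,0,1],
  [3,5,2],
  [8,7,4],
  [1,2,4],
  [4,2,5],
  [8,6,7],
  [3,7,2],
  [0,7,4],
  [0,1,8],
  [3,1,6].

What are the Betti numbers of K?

b_0 = 1, b_1 = 1, b_2 = 0.

Order the vertices as 0 < 1 < 2 < 3 < 4 < 5 < 6 < 7 < 8. Listing each simplex with vertices in this order, K has dimension 2 with simplices:

  0-simplices (9): [0], [1], [2], [3], [4], [5], [6], [7], [8]
  1-simplices (27): (27 of them)
  2-simplices (18): [0,1,3], [0,1,8], [0,3,7], [0,4,5], [0,4,7], [0,5,8], [1,2,4], [1,2,6], [1,3,6], [1,4,8], [2,3,5], [2,3,7], [2,4,5], [2,6,7], [3,5,6], [4,7,8], [5,6,8], [6,7,8]

Hence C_0 ≅ Z^9, C_1 ≅ Z^27, C_2 ≅ Z^18.

Boundary ∂_1: C_1 → C_0 is given by ∂[p,q] = [q] − [p].
As a 9×27 matrix over Z this has rank 8, with invariant factors (1,1,1,1,1,1,1,1).

∂_2: C_2 → C_1 acts by ∂[p,q,r] = [q,r] − [p,r] + [p,q]. For instance
  ∂[2,3,5] = [3,5] − [2,5] + [2,3],
  ∂[0,3,7] = [3,7] − [0,7] + [0,3].
This gives a 27×18 integer matrix of rank 18; reducing to Smith normal form yields diagonal entries (1,1,1,1,1,1,1,1,1,1,1,1,1,1,1,1,1,2).

Now H_k = ker ∂_k / im ∂_{k+1}, so:

  H_0: rank C_0 − rank ∂_1 = 9 − 8 = 1, and the invariant factors of ∂_1 are all 1, so H_0 ≅ Z.
  H_1: rank ker ∂_1 − rank ∂_2 = (27 − 8) − 18 = 1, and ∂_2 has invariant factor 2 > 1, so H_1 ≅ Z × Z/2.
  H_2: rank ker ∂_2 − rank ∂_3 = (18 − 18) − 0 = 0, and there is no ∂_3, so H_2 ≅ 0.

As a check, the Euler characteristic is 9 − 27 + 18 = 0, which agrees with 1 − 1 + 0 = 0.
(K is a triangulation of the Klein bottle.)

Hence the Betti numbers are b_0 = 1, b_1 = 1, b_2 = 0.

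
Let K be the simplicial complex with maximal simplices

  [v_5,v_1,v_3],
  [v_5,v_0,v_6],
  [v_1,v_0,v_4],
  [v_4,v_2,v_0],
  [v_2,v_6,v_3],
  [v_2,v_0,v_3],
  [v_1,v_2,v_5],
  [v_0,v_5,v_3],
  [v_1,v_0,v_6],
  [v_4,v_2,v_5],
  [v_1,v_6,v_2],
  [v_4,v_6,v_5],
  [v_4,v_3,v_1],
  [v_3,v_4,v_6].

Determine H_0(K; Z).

H_0 = Z.

Order the vertices as v_0 < v_1 < v_2 < v_3 < v_4 < v_5 < v_6. Listing each simplex with vertices in this order, K has dimension 2 with simplices:

  0-simplices (7): [v_0], [v_1], [v_2], [v_3], [v_4], [v_5], [v_6]
  1-simplices (21): (21 of them)
  2-simplices (14): (14 of them)

Hence C_0 ≅ Z^7, C_1 ≅ Z^21, C_2 ≅ Z^14.

∂_1: C_1 → C_0 maps an edge to its endpoints' difference, ∂[p,q] = q − p.
The resulting 7×21 matrix has rank 6, and its Smith normal form has invariant factors (1,1,1,1,1,1).

The boundary map ∂_2: C_2 → C_1 sends each 2-simplex [p,q,r] to [q,r] − [p,r] + [p,q]. For instance
  ∂[v_4,v_5,v_6] = [v_5,v_6] − [v_4,v_6] + [v_4,v_5],
  ∂[v_1,v_2,v_5] = [v_2,v_5] − [v_1,v_5] + [v_1,v_2].
As a 21×14 matrix over Z this has rank 13, with invariant factors (1,1,1,1,1,1,1,1,1,1,1,1,1).

Computing H_k = (kernel of ∂_k) / (image of ∂_{k+1}):

  H_0: rank C_0 − rank ∂_1 = 7 − 6 = 1, and the invariant factors of ∂_1 are all 1, so H_0 = Z.

(K is a triangulation of the torus T^2.)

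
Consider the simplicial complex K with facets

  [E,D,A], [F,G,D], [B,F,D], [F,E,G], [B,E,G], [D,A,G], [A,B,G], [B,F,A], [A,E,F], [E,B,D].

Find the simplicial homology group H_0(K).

H_0 ≅ Z.

Take the total order A < B < D < E < F < G on the vertex set. Then K (dimension 2) consists of the simplices:

  0-simplices (6): A, B, D, E, F, G
  1-simplices (15): AB, AD, AE, AF, AG, BD, BE, BF, BG, DE, DF, DG, EF, EG, FG
  2-simplices (10): ABF, ABG, ADE, ADG, AEF, BDE, BDF, BEG, DFG, EFG

Hence C_0 ≅ Z^6, C_1 ≅ Z^15, C_2 ≅ Z^10.

∂_1: C_1 → C_0 maps an edge to its endpoints' difference, ∂[p,q] = q − p.
The 6×15 boundary matrix has rank 5 and Smith normal form diag(1,1,1,1,1).

∂_2: C_2 → C_1 sends each 2-simplex [p,q,r] to [q,r] − [p,r] + [p,q]. For instance
  ∂BDE = DE − BE + BD,
  ∂ABF = BF − AF + AB.
As a 15×10 matrix over Z this has rank 10, with invariant factors (1,1,1,1,1,1,1,1,1,2).

From H_k ≅ ker(∂_k) / im(∂_{k+1}) we obtain:

  H_0: rank C_0 − rank ∂_1 = 6 − 5 = 1, and the invariant factors of ∂_1 are all 1, so H_0 = Z.

(K is a triangulation of the real projective plane RP^2.)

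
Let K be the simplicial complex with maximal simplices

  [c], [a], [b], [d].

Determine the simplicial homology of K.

H_0 = Z^4.

Take the total order a < b < c < d on the vertex set. Then K (dimension 0) consists of the simplices:

  0-simplices (4): a, b, c, d

giving chain groups C_0 ≅ Z^4.

Now H_k = ker ∂_k / im ∂_{k+1}, so:

  H_0: rank C_0 − rank ∂_1 = 4 − 0 = 4, and there is no ∂_1, so H_0 = Z^4.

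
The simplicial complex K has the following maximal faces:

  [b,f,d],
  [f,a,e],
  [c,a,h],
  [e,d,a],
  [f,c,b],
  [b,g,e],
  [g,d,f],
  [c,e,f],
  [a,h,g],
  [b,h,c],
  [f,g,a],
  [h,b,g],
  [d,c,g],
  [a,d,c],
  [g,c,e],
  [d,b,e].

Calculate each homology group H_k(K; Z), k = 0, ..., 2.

Take the total order a < b < c < d < e < f < g < h on the vertex set. Then K (dimension 2) consists of the simplices:

  0-simplices (8): a, b, c, d, e, f, g, h
  1-simplices (24): ac, ad, ae, af, ag, ah, bc, bd, be, bf, bg, bh, cd, ce, cf, cg, ch, de, df, dg, ef, eg, fg, gh
  2-simplices (16): acd, ach, ade, aef, afg, agh, bcf, bch, bde, bdf, beg, bgh, cdg, cef, ceg, dfg

so the chain groups are C_0 ≅ Z^8, C_1 ≅ Z^24, C_2 ≅ Z^16.

The boundary map ∂_1: C_1 → C_0 is given by ∂[p,q] = [q] − [p]. For instance
  ∂df = f − d.
The 8×24 boundary matrix has rank 7 and Smith normal form diag(1,1,1,1,1,1,1).

∂_2: C_2 → C_1 sends each 2-simplex [p,q,r] to [q,r] − [p,r] + [p,q]. For instance
  ∂agh = gh − ah + ag,
  ∂bde = de − be + bd.
This gives a 24×16 integer matrix of rank 15; reducing to Smith normal form yields diagonal entries (1,1,1,1,1,1,1,1,1,1,1,1,1,1,1).

From H_k ≅ ker(∂_k) / im(∂_{k+1}) we obtain:

  H_0: rank C_0 − rank ∂_1 = 8 − 7 = 1, and the invariant factors of ∂_1 are all 1, so H_0 = Z.
  H_1: rank ker ∂_1 − rank ∂_2 = (24 − 7) − 15 = 2, and the invariant factors of ∂_2 are all 1, so H_1 = Z^2.
  H_2: rank ker ∂_2 − rank ∂_3 = (16 − 15) − 0 = 1, and there is no ∂_3, so H_2 = Z.

As a check, the Euler characteristic is 8 − 24 + 16 = 0, which agrees with 1 − 2 + 1 = 0.

H_0 = Z,  H_1 = Z^2,  H_2 = Z.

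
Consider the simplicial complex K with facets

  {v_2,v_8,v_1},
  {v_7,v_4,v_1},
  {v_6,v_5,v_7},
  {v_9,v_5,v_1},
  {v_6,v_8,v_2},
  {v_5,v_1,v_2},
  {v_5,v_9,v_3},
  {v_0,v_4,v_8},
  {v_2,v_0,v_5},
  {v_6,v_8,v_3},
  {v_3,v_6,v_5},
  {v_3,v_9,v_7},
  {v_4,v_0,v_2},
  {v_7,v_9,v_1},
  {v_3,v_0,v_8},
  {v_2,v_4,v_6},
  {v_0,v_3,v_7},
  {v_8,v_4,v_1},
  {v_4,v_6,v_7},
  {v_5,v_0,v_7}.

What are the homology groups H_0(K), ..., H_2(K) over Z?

H_0 = Z,  H_1 = Z ⊕ Z_2,  H_2 = 0.

Fix the vertex order v_0 < v_1 < v_2 < v_3 < v_4 < v_5 < v_6 < v_7 < v_8 < v_9 and write every simplex with vertices in increasing order. Then dim K = 2 and the simplices of K are:

  0-simplices (10): [v_0], [v_1], [v_2], [v_3], [v_4], [v_5], [v_6], [v_7], [v_8], [v_9]
  1-simplices (30): (30 of them)
  2-simplices (20): (20 of them)

giving chain groups C_0 ≅ Z^10, C_1 ≅ Z^30, C_2 ≅ Z^20.

∂_1: C_1 → C_0 is given by ∂[p,q] = [q] − [p].
As a 10×30 matrix over Z this has rank 9, with invariant factors (1,1,1,1,1,1,1,1,1).

Boundary ∂_2: C_2 → C_1 acts by ∂[p,q,r] = [q,r] − [p,r] + [p,q]. For instance
  ∂[v_1,v_7,v_9] = [v_7,v_9] − [v_1,v_9] + [v_1,v_7],
  ∂[v_0,v_3,v_8] = [v_3,v_8] − [v_0,v_8] + [v_0,v_3].
The resulting 30×20 matrix has rank 20, and its Smith normal form has invariant factors (1,1,1,1,1,1,1,1,1,1,1,1,1,1,1,1,1,1,1,2).

Now H_k = ker ∂_k / im ∂_{k+1}, so:

  H_0: rank C_0 − rank ∂_1 = 10 − 9 = 1, and the invariant factors of ∂_1 are all 1, so H_0 = Z.
  H_1: rank ker ∂_1 − rank ∂_2 = (30 − 9) − 20 = 1, and ∂_2 has invariant factor 2 > 1, so H_1 = Z ⊕ Z_2.
  H_2: rank ker ∂_2 − rank ∂_3 = (20 − 20) − 0 = 0, and there is no ∂_3, so H_2 = 0.

As a check, the Euler characteristic is 10 − 30 + 20 = 0, which agrees with 1 − 1 + 0 = 0.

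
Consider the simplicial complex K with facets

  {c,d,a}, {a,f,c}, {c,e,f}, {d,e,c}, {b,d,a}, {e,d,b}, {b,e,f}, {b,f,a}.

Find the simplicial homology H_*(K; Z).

Fix the vertex order a < b < c < d < e < f and write every simplex with vertices in increasing order. Then dim K = 2 and the simplices of K are:

  0-simplices (6): a, b, c, d, e, f
  1-simplices (12): ab, ac, ad, af, bd, be, bf, cd, ce, cf, de, ef
  2-simplices (8): abd, abf, acd, acf, bde, bef, cde, cef

giving chain groups C_0 ≅ Z^6, C_1 ≅ Z^12, C_2 ≅ Z^8.

Boundary ∂_1: C_1 → C_0 is given by ∂[p,q] = [q] − [p].
The resulting 6×12 matrix has rank 5, and its Smith normal form has invariant factors (1,1,1,1,1).

Boundary ∂_2: C_2 → C_1 maps a triangle to the signed sum of its edges. For instance
  ∂abf = bf − af + ab,
  ∂cef = ef − cf + ce.
This gives a 12×8 integer matrix of rank 7; reducing to Smith normal form yields diagonal entries (1,1,1,1,1,1,1).

Computing H_k = (kernel of ∂_k) / (image of ∂_{k+1}):

  H_0: rank C_0 − rank ∂_1 = 6 − 5 = 1, and the invariant factors of ∂_1 are all 1, so H_0 ≅ Z.
  H_1: rank ker ∂_1 − rank ∂_2 = (12 − 5) − 7 = 0, and the invariant factors of ∂_2 are all 1, so H_1 ≅ 0.
  H_2: rank ker ∂_2 − rank ∂_3 = (8 − 7) − 0 = 1, and there is no ∂_3, so H_2 ≅ Z.

H_0 = Z,  H_1 = 0,  H_2 = Z.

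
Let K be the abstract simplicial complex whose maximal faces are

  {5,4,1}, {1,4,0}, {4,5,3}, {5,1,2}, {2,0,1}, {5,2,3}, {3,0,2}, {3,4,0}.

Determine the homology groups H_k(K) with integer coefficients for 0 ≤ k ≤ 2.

Order the vertices as 0 < 1 < 2 < 3 < 4 < 5. Listing each simplex with vertices in this order, K has dimension 2 with simplices:

  0-simplices (6): [0], [1], [2], [3], [4], [5]
  1-simplices (12): [0,1], [0,2], [0,3], [0,4], [1,2], [1,4], [1,5], [2,3], [2,5], [3,4], [3,5], [4,5]
  2-simplices (8): [0,1,2], [0,1,4], [0,2,3], [0,3,4], [1,2,5], [1,4,5], [2,3,5], [3,4,5]

giving chain groups C_0 ≅ Z^6, C_1 ≅ Z^12, C_2 ≅ Z^8.

∂_1: C_1 → C_0 sends each edge [p,q] (with p < q) to q − p. For instance
  ∂[4,5] = [5] − [4].
As a 6×12 matrix over Z this has rank 5, with invariant factors (1,1,1,1,1).

∂_2: C_2 → C_1 sends each 2-simplex [p,q,r] to [q,r] − [p,r] + [p,q]. For instance
  ∂[0,2,3] = [2,3] − [0,3] + [0,2],
  ∂[2,3,5] = [3,5] − [2,5] + [2,3].
As a 12×8 matrix over Z this has rank 7, with invariant factors (1,1,1,1,1,1,1).

Computing H_k = (kernel of ∂_k) / (image of ∂_{k+1}):

  H_0: rank C_0 − rank ∂_1 = 6 − 5 = 1, and the invariant factors of ∂_1 are all 1, so H_0 = Z.
  H_1: rank ker ∂_1 − rank ∂_2 = (12 − 5) − 7 = 0, and the invariant factors of ∂_2 are all 1, so H_1 = 0.
  H_2: rank ker ∂_2 − rank ∂_3 = (8 − 7) − 0 = 1, and there is no ∂_3, so H_2 = Z.

H_0 ≅ Z,  H_1 = 0,  H_2 ≅ Z.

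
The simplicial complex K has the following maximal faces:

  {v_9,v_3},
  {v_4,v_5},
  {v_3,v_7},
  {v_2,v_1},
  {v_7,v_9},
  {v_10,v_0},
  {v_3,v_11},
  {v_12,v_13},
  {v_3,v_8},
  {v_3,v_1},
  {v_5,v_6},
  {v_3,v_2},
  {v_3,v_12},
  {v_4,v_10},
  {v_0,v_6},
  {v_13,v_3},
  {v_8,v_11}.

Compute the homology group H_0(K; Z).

Fix the vertex order v_0 < v_1 < v_2 < v_3 < v_4 < v_5 < v_6 < v_7 < v_8 < v_9 < v_10 < v_11 < v_12 < v_13 and write every simplex with vertices in increasing order. Then dim K = 1 and the simplices of K are:

  0-simplices (14): [v_0], [v_1], [v_2], [v_3], [v_4], [v_5], [v_6], [v_7], [v_8], [v_9], [v_10], [v_11], [v_12], [v_13]
  1-simplices (17): (17 of them)

so the chain groups are C_0 ≅ Z^14, C_1 ≅ Z^17.

The boundary map ∂_1: C_1 → C_0 maps an edge to its endpoints' difference, ∂[p,q] = q − p. For instance
  ∂[v_1,v_3] = [v_3] − [v_1].
The resulting 14×17 matrix has rank 12, and its Smith normal form has invariant factors (1,1,1,1,1,1,1,1,1,1,1,1).

Reading off H_k = ker ∂_k / im ∂_{k+1}:

  H_0: rank C_0 − rank ∂_1 = 14 − 12 = 2, and the invariant factors of ∂_1 are all 1, so H_0 ≅ Z^2.

H_0 = Z^2.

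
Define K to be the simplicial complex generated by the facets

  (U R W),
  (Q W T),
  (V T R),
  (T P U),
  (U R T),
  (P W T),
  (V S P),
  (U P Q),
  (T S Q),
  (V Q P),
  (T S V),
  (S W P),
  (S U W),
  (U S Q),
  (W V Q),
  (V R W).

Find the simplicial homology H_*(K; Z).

K has 8 vertices, 24 edges, 16 triangles.
rank ∂_0 = 0, rank ∂_1 = 7 ⇒ b_0 = 8 − 0 − 7 = 1; all invariant factors of ∂_1 are 1 so no torsion. So H_0 = Z.
rank ∂_1 = 7, rank ∂_2 = 15 ⇒ b_1 = 24 − 7 − 15 = 2; all invariant factors of ∂_2 are 1 so no torsion. So H_1 = Z^2.
rank ∂_2 = 15, rank ∂_3 = 0 ⇒ b_2 = 16 − 15 − 0 = 1. So H_2 = Z.

H_0 = Z,  H_1 = Z^2,  H_2 = Z.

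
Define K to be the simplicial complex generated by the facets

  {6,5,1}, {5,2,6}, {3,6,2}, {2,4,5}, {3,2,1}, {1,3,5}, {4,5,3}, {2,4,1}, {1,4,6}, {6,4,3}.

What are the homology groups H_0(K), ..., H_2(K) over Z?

Order the vertices as 1 < 2 < 3 < 4 < 5 < 6. Listing each simplex with vertices in this order, K has dimension 2 with simplices:

  0-simplices (6): [1], [2], [3], [4], [5], [6]
  1-simplices (15): [1,2], [1,3], [1,4], [1,5], [1,6], [2,3], [2,4], [2,5], [2,6], [3,4], [3,5], [3,6], [4,5], [4,6], [5,6]
  2-simplices (10): [1,2,3], [1,2,4], [1,3,5], [1,4,6], [1,5,6], [2,3,6], [2,4,5], [2,5,6], [3,4,5], [3,4,6]

so the chain groups are C_0 ≅ Z^6, C_1 ≅ Z^15, C_2 ≅ Z^10.

The boundary map ∂_1: C_1 → C_0 maps an edge to its endpoints' difference, ∂[p,q] = q − p. For instance
  ∂[1,4] = [4] − [1].
This gives a 6×15 integer matrix of rank 5; reducing to Smith normal form yields diagonal entries (1,1,1,1,1).

Boundary ∂_2: C_2 → C_1 maps a triangle to the signed sum of its edges. For instance
  ∂[2,3,6] = [3,6] − [2,6] + [2,3],
  ∂[1,4,6] = [4,6] − [1,6] + [1,4].
The resulting 15×10 matrix has rank 10, and its Smith normal form has invariant factors (1,1,1,1,1,1,1,1,1,2).

Now H_k = ker ∂_k / im ∂_{k+1}, so:

  H_0: rank C_0 − rank ∂_1 = 6 − 5 = 1, and the invariant factors of ∂_1 are all 1, so H_0 = Z.
  H_1: rank ker ∂_1 − rank ∂_2 = (15 − 5) − 10 = 0, and ∂_2 has invariant factor 2 > 1, so H_1 = Z/2Z.
  H_2: rank ker ∂_2 − rank ∂_3 = (10 − 10) − 0 = 0, and there is no ∂_3, so H_2 = 0.

As a check, the Euler characteristic is 6 − 15 + 10 = 1, which agrees with 1 − 0 + 0 = 1.

H_0 = Z,  H_1 = Z/2Z,  H_2 = 0.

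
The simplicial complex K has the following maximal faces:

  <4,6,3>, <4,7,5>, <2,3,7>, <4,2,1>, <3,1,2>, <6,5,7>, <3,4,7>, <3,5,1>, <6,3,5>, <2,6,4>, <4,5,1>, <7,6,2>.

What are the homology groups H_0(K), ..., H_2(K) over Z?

H_0 ≅ Z,  H_1 ≅ Z_2,  H_2 = 0.

We work with the vertex ordering 1 < 2 < 3 < 4 < 5 < 6 < 7. The simplices of K, each written with vertices in increasing order, are:

  0-simplices (7): [1], [2], [3], [4], [5], [6], [7]
  1-simplices (18): [1,2], [1,3], [1,4], [1,5], [2,3], [2,4], [2,6], [2,7], [3,4], [3,5], [3,6], [3,7], [4,5], [4,6], [4,7], [5,6], [5,7], [6,7]
  2-simplices (12): [1,2,3], [1,2,4], [1,3,5], [1,4,5], [2,3,7], [2,4,6], [2,6,7], [3,4,6], [3,4,7], [3,5,6], [4,5,7], [5,6,7]

Hence C_0 ≅ Z^7, C_1 ≅ Z^18, C_2 ≅ Z^12.

∂_1: C_1 → C_0 maps an edge to its endpoints' difference, ∂[p,q] = q − p. For instance
  ∂[3,5] = [5] − [3].
The 7×18 boundary matrix has rank 6 and Smith normal form diag(1,1,1,1,1,1).

The boundary map ∂_2: C_2 → C_1 sends each 2-simplex [p,q,r] to [q,r] − [p,r] + [p,q]. For instance
  ∂[3,5,6] = [5,6] − [3,6] + [3,5],
  ∂[5,6,7] = [6,7] − [5,7] + [5,6].
The resulting 18×12 matrix has rank 12, and its Smith normal form has invariant factors (1,1,1,1,1,1,1,1,1,1,1,2).

From H_k ≅ ker(∂_k) / im(∂_{k+1}) we obtain:

  H_0: rank C_0 − rank ∂_1 = 7 − 6 = 1, and the invariant factors of ∂_1 are all 1, so H_0 ≅ Z.
  H_1: rank ker ∂_1 − rank ∂_2 = (18 − 6) − 12 = 0, and ∂_2 has invariant factor 2 > 1, so H_1 ≅ Z_2.
  H_2: rank ker ∂_2 − rank ∂_3 = (12 − 12) − 0 = 0, and there is no ∂_3, so H_2 ≅ 0.

As a check, the Euler characteristic is 7 − 18 + 12 = 1, which agrees with 1 − 0 + 0 = 1.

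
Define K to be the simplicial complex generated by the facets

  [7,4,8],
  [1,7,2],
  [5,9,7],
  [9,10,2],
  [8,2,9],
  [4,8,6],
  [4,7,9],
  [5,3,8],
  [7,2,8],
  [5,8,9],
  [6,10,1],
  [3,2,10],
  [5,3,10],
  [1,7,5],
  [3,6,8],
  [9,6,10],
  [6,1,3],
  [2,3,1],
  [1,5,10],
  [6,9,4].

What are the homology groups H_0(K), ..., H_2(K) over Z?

H_0 = Z,  H_1 = Z ⊕ Z/2Z,  H_2 = 0.

K has 10 vertices, 30 edges, 20 triangles.
rank ∂_0 = 0, rank ∂_1 = 9 ⇒ b_0 = 10 − 0 − 9 = 1; all invariant factors of ∂_1 are 1 so no torsion. So H_0 = Z.
rank ∂_1 = 9, rank ∂_2 = 20 ⇒ b_1 = 30 − 9 − 20 = 1; ∂_2 has invariant factor(s) [2] giving torsion. So H_1 = Z ⊕ Z/2Z.
rank ∂_2 = 20, rank ∂_3 = 0 ⇒ b_2 = 20 − 20 − 0 = 0. So H_2 = 0.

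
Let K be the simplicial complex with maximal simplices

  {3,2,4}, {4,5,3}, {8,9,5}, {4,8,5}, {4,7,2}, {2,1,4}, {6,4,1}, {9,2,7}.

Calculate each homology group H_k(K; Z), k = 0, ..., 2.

K has 9 vertices, 17 edges, 8 triangles.
rank ∂_0 = 0, rank ∂_1 = 8 ⇒ b_0 = 9 − 0 − 8 = 1; all invariant factors of ∂_1 are 1 so no torsion. So H_0 ≅ Z.
rank ∂_1 = 8, rank ∂_2 = 8 ⇒ b_1 = 17 − 8 − 8 = 1; all invariant factors of ∂_2 are 1 so no torsion. So H_1 ≅ Z.
rank ∂_2 = 8, rank ∂_3 = 0 ⇒ b_2 = 8 − 8 − 0 = 0. So H_2 ≅ 0.

H_0 = Z,  H_1 = Z,  H_2 = 0.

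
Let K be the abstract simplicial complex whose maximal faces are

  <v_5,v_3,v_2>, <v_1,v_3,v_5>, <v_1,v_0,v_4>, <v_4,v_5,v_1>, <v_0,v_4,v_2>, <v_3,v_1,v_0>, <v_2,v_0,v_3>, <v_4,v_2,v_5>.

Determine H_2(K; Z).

H_2 = Z.

Take the total order v_0 < v_1 < v_2 < v_3 < v_4 < v_5 on the vertex set. Then K (dimension 2) consists of the simplices:

  0-simplices (6): [v_0], [v_1], [v_2], [v_3], [v_4], [v_5]
  1-simplices (12): [v_0,v_1], [v_0,v_2], [v_0,v_3], [v_0,v_4], [v_1,v_3], [v_1,v_4], [v_1,v_5], [v_2,v_3], [v_2,v_4], [v_2,v_5], [v_3,v_5], [v_4,v_5]
  2-simplices (8): [v_0,v_1,v_3], [v_0,v_1,v_4], [v_0,v_2,v_3], [v_0,v_2,v_4], [v_1,v_3,v_5], [v_1,v_4,v_5], [v_2,v_3,v_5], [v_2,v_4,v_5]

so the chain groups are C_0 ≅ Z^6, C_1 ≅ Z^12, C_2 ≅ Z^8.

∂_1: C_1 → C_0 sends each edge [p,q] (with p < q) to q − p. For instance
  ∂[v_1,v_3] = [v_3] − [v_1].
As a 6×12 matrix over Z this has rank 5, with invariant factors (1,1,1,1,1).

∂_2: C_2 → C_1 sends each 2-simplex [p,q,r] to [q,r] − [p,r] + [p,q]. For instance
  ∂[v_1,v_4,v_5] = [v_4,v_5] − [v_1,v_5] + [v_1,v_4],
  ∂[v_2,v_3,v_5] = [v_3,v_5] − [v_2,v_5] + [v_2,v_3].
The resulting 12×8 matrix has rank 7, and its Smith normal form has invariant factors (1,1,1,1,1,1,1).

From H_k ≅ ker(∂_k) / im(∂_{k+1}) we obtain:

  H_2: rank ker ∂_2 − rank ∂_3 = (8 − 7) − 0 = 1, and there is no ∂_3, so H_2 ≅ Z.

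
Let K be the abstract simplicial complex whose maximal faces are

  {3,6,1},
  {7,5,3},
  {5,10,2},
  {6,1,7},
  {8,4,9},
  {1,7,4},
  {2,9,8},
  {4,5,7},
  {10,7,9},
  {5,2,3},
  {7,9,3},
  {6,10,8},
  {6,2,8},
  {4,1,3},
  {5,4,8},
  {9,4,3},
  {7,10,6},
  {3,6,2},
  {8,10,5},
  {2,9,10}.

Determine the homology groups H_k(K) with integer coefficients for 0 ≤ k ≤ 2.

Take the total order 1 < 2 < 3 < 4 < 5 < 6 < 7 < 8 < 9 < 10 on the vertex set. Then K (dimension 2) consists of the simplices:

  0-simplices (10): [1], [2], [3], [4], [5], [6], [7], [8], [9], [10]
  1-simplices (30): (30 of them)
  2-simplices (20): (20 of them)

giving chain groups C_0 ≅ Z^10, C_1 ≅ Z^30, C_2 ≅ Z^20.

∂_1: C_1 → C_0 maps an edge to its endpoints' difference, ∂[p,q] = q − p.
This gives a 10×30 integer matrix of rank 9; reducing to Smith normal form yields diagonal entries (1,1,1,1,1,1,1,1,1).

The boundary map ∂_2: C_2 → C_1 maps a triangle to the signed sum of its edges. For instance
  ∂[1,6,7] = [6,7] − [1,7] + [1,6],
  ∂[7,9,10] = [9,10] − [7,10] + [7,9].
The 30×20 boundary matrix has rank 20 and Smith normal form diag(1,1,1,1,1,1,1,1,1,1,1,1,1,1,1,1,1,1,1,2).

Computing H_k = (kernel of ∂_k) / (image of ∂_{k+1}):

  H_0: rank C_0 − rank ∂_1 = 10 − 9 = 1, and the invariant factors of ∂_1 are all 1, so H_0 ≅ Z.
  H_1: rank ker ∂_1 − rank ∂_2 = (30 − 9) − 20 = 1, and ∂_2 has invariant factor 2 > 1, so H_1 ≅ Z ⊕ Z/2.
  H_2: rank ker ∂_2 − rank ∂_3 = (20 − 20) − 0 = 0, and there is no ∂_3, so H_2 ≅ 0.

As a check, the Euler characteristic is 10 − 30 + 20 = 0, which agrees with 1 − 1 + 0 = 0.

H_0 = Z,  H_1 = Z ⊕ Z/2,  H_2 = 0.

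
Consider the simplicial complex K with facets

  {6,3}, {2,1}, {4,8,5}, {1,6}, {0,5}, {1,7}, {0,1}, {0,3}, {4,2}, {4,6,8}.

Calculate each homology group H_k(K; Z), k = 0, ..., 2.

K has 9 vertices, 13 edges, 2 triangles.
rank ∂_0 = 0, rank ∂_1 = 8 ⇒ b_0 = 9 − 0 − 8 = 1; all invariant factors of ∂_1 are 1 so no torsion. So H_0 = Z.
rank ∂_1 = 8, rank ∂_2 = 2 ⇒ b_1 = 13 − 8 − 2 = 3; all invariant factors of ∂_2 are 1 so no torsion. So H_1 = Z^3.
rank ∂_2 = 2, rank ∂_3 = 0 ⇒ b_2 = 2 − 2 − 0 = 0. So H_2 = 0.

H_0 ≅ Z,  H_1 ≅ Z^3,  H_2 = 0.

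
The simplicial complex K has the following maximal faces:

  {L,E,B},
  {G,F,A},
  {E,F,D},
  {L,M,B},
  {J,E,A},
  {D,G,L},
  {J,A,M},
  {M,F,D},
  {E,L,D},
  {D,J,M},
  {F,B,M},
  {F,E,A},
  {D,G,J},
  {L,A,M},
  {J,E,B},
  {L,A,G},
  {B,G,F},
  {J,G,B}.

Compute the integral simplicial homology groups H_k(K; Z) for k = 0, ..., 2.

H_0 ≅ Z,  H_1 ≅ Z^2,  H_2 ≅ Z.

Order the vertices as A < B < D < E < F < G < J < L < M. Listing each simplex with vertices in this order, K has dimension 2 with simplices:

  0-simplices (9): A, B, D, E, F, G, J, L, M
  1-simplices (27): AE, AF, AG, AJ, AL, AM, BE, BF, BG, BJ, BL, BM, DE, DF, DG, DJ, DL, DM, EF, EJ, EL, FG, FM, GJ, GL, JM, LM
  2-simplices (18): AEF, AEJ, AFG, AGL, AJM, ALM, BEJ, BEL, BFG, BFM, BGJ, BLM, DEF, DEL, DFM, DGJ, DGL, DJM

so the chain groups are C_0 ≅ Z^9, C_1 ≅ Z^27, C_2 ≅ Z^18.

The boundary map ∂_1: C_1 → C_0 sends each edge [p,q] (with p < q) to q − p.
The resulting 9×27 matrix has rank 8, and its Smith normal form has invariant factors (1,1,1,1,1,1,1,1).

The boundary map ∂_2: C_2 → C_1 acts by ∂[p,q,r] = [q,r] − [p,r] + [p,q]. For instance
  ∂DJM = JM − DM + DJ,
  ∂BEL = EL − BL + BE.
As a 27×18 matrix over Z this has rank 17, with invariant factors (1,1,1,1,1,1,1,1,1,1,1,1,1,1,1,1,1).

Reading off H_k = ker ∂_k / im ∂_{k+1}:

  H_0: rank C_0 − rank ∂_1 = 9 − 8 = 1, and the invariant factors of ∂_1 are all 1, so H_0 = Z.
  H_1: rank ker ∂_1 − rank ∂_2 = (27 − 8) − 17 = 2, and the invariant factors of ∂_2 are all 1, so H_1 = Z^2.
  H_2: rank ker ∂_2 − rank ∂_3 = (18 − 17) − 0 = 1, and there is no ∂_3, so H_2 = Z.

As a check, the Euler characteristic is 9 − 27 + 18 = 0, which agrees with 1 − 2 + 1 = 0.
(K is a triangulation of the torus T^2.)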